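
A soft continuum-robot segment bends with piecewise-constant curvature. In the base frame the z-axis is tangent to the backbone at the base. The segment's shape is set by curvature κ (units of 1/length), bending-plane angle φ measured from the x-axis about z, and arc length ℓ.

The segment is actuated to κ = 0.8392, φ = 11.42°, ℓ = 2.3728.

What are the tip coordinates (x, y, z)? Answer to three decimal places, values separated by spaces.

1.645 0.332 1.088

θ = κ·ℓ = 0.8392 × 2.3728 = 1.99125 rad
ρ = (1 − cos θ)/κ = (1 − -0.40818)/0.8392 = 1.67800
z = sin θ / κ = 0.91290/0.8392 = 1.08782
x = ρ cos φ = 1.67800 × cos(11.42°) = 1.64478
y = ρ sin φ = 1.67800 × sin(11.42°) = 0.33224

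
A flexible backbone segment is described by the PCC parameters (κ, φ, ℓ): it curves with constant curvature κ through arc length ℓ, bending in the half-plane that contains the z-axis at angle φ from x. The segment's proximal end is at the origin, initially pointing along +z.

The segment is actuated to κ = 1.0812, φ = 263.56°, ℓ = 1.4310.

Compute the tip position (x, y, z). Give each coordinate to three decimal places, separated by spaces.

-0.101 -0.897 0.925

θ = κ·ℓ = 1.0812 × 1.4310 = 1.54720 rad
ρ = (1 − cos θ)/κ = (1 − 0.02360)/1.0812 = 0.90307
z = sin θ / κ = 0.99972/1.0812 = 0.92464
x = ρ cos φ = 0.90307 × cos(263.56°) = -0.10129
y = ρ sin φ = 0.90307 × sin(263.56°) = -0.89737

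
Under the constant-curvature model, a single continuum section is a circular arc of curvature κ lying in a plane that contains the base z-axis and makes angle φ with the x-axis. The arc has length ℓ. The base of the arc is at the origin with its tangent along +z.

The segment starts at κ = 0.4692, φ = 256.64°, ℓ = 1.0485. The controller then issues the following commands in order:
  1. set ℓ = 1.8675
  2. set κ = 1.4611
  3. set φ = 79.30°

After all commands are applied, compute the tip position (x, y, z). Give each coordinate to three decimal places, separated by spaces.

initial: κ=0.4692, φ=256.64°, ℓ=1.0485
cmd 1: set ℓ=1.8675 → (κ,φ,ℓ)=(0.4692,256.64°,1.8675) → tip=(-0.1773,-0.7464,1.6375)
cmd 2: set κ=1.4611 → (κ,φ,ℓ)=(1.4611,256.64°,1.8675) → tip=(-0.3030,-1.2758,0.2747)
cmd 3: set φ=79.30° → (κ,φ,ℓ)=(1.4611,79.30°,1.8675) → tip=(0.2435,1.2885,0.2747)

0.243 1.288 0.275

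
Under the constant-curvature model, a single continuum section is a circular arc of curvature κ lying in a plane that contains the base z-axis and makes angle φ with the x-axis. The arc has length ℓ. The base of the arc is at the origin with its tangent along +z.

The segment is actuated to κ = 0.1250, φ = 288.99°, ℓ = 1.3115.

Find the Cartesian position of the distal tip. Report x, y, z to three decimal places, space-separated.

0.035 -0.101 1.306

θ = κ·ℓ = 0.1250 × 1.3115 = 0.16394 rad
ρ = (1 − cos θ)/κ = (1 − 0.98659)/0.1250 = 0.10726
z = sin θ / κ = 0.16320/0.1250 = 1.30563
x = ρ cos φ = 0.10726 × cos(288.99°) = 0.03490
y = ρ sin φ = 0.10726 × sin(288.99°) = -0.10142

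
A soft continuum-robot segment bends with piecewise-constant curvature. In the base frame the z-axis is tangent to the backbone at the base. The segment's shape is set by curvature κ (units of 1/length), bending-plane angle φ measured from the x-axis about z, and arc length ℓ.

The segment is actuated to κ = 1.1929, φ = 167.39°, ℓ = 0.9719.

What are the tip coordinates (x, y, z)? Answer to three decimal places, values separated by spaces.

-0.491 0.110 0.768

θ = κ·ℓ = 1.1929 × 0.9719 = 1.15938 rad
ρ = (1 − cos θ)/κ = (1 − 0.39991)/1.1929 = 0.50305
z = sin θ / κ = 0.91656/1.1929 = 0.76834
x = ρ cos φ = 0.50305 × cos(167.39°) = -0.49092
y = ρ sin φ = 0.50305 × sin(167.39°) = 0.10982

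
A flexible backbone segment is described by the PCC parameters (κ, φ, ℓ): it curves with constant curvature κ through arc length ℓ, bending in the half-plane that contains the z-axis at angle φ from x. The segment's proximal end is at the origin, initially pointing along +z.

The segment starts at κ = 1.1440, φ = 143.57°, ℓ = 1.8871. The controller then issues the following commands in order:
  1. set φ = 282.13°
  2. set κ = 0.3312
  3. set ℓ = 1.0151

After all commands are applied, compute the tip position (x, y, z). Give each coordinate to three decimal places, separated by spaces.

initial: κ=1.1440, φ=143.57°, ℓ=1.8871
cmd 1: set φ=282.13° → (κ,φ,ℓ)=(1.1440,282.13°,1.8871) → tip=(0.2856,-1.3287,0.7273)
cmd 2: set κ=0.3312 → (κ,φ,ℓ)=(0.3312,282.13°,1.8871) → tip=(0.1199,-0.5580,1.7666)
cmd 3: set ℓ=1.0151 → (κ,φ,ℓ)=(0.3312,282.13°,1.0151) → tip=(0.0355,-0.1653,0.9961)

0.036 -0.165 0.996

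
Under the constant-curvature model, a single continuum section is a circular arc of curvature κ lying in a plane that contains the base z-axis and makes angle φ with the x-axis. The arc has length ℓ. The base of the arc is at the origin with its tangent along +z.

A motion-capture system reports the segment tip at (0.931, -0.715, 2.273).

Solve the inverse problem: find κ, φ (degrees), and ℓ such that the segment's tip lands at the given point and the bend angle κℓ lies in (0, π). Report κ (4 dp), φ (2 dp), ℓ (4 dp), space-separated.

ρ = √(x²+y²) = √(0.931² + -0.715²) = 1.17388
φ = atan2(y, x) mod 360° = atan2(-0.715, 0.931) = 322.4760°
|p|² = ρ² + z² = 1.17388² + 2.273² = 6.54452
κ = 2ρ / |p|² = 2×1.17388 / 6.54452 = 0.35874
θ = 2·atan2(ρ, z) = 2·atan2(1.17388, 2.273) = 0.95343 rad
ℓ = θ/κ = 0.95343/0.35874 = 2.65775

0.3587 322.48 2.6578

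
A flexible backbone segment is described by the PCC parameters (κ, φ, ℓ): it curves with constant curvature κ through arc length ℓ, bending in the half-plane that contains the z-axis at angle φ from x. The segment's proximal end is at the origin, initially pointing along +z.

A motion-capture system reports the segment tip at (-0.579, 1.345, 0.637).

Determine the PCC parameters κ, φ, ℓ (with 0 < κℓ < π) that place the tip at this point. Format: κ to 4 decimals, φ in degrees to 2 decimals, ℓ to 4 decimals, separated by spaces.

ρ = √(x²+y²) = √(-0.579² + 1.345²) = 1.46433
φ = atan2(y, x) mod 360° = atan2(1.345, -0.579) = 113.2911°
|p|² = ρ² + z² = 1.46433² + 0.637² = 2.55003
κ = 2ρ / |p|² = 2×1.46433 / 2.55003 = 1.14848
θ = 2·atan2(ρ, z) = 2·atan2(1.46433, 0.637) = 2.32095 rad
ℓ = θ/κ = 2.32095/1.14848 = 2.02089

1.1485 113.29 2.0209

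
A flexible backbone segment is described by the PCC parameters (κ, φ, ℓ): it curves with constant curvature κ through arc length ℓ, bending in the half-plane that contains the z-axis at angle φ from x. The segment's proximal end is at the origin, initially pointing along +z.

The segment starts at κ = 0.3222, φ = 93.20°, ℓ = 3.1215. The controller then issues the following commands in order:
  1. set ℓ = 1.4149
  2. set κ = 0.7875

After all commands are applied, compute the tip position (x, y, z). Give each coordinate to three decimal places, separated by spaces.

-0.040 0.709 1.140

initial: κ=0.3222, φ=93.20°, ℓ=3.1215
cmd 1: set ℓ=1.4149 → (κ,φ,ℓ)=(0.3222,93.20°,1.4149) → tip=(-0.0177,0.3165,1.3664)
cmd 2: set κ=0.7875 → (κ,φ,ℓ)=(0.7875,93.20°,1.4149) → tip=(-0.0396,0.7089,1.1398)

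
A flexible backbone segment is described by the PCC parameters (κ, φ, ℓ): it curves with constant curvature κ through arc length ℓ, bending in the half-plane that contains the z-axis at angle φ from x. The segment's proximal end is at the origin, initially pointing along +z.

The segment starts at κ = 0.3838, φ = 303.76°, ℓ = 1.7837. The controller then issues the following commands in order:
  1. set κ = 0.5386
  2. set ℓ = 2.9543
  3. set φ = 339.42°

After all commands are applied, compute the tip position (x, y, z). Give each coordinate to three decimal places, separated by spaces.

initial: κ=0.3838, φ=303.76°, ℓ=1.7837
cmd 1: set κ=0.5386 → (κ,φ,ℓ)=(0.5386,303.76°,1.7837) → tip=(0.4406,-0.6592,1.5217)
cmd 2: set ℓ=2.9543 → (κ,φ,ℓ)=(0.5386,303.76°,2.9543) → tip=(1.0528,-1.5751,1.8563)
cmd 3: set φ=339.42° → (κ,φ,ℓ)=(0.5386,339.42°,2.9543) → tip=(1.7736,-0.6660,1.8563)

1.774 -0.666 1.856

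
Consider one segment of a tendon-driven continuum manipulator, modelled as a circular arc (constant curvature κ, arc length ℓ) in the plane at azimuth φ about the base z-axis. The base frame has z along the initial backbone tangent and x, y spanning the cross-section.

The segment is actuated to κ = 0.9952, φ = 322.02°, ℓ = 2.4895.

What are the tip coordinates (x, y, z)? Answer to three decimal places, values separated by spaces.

1.416 -1.105 0.619

θ = κ·ℓ = 0.9952 × 2.4895 = 2.47755 rad
ρ = (1 − cos θ)/κ = (1 − -0.78751)/0.9952 = 1.79613
z = sin θ / κ = 0.61631/0.9952 = 0.61928
x = ρ cos φ = 1.79613 × cos(322.02°) = 1.41575
y = ρ sin φ = 1.79613 × sin(322.02°) = -1.10531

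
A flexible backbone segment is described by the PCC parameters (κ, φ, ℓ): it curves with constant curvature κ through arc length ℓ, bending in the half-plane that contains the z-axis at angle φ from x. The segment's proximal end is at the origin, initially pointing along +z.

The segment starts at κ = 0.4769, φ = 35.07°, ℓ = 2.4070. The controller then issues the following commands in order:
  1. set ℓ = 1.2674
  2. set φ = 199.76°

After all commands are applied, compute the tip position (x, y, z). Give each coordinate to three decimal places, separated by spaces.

-0.350 -0.126 1.192

initial: κ=0.4769, φ=35.07°, ℓ=2.4070
cmd 1: set ℓ=1.2674 → (κ,φ,ℓ)=(0.4769,35.07°,1.2674) → tip=(0.3041,0.2135,1.1916)
cmd 2: set φ=199.76° → (κ,φ,ℓ)=(0.4769,199.76°,1.2674) → tip=(-0.3496,-0.1256,1.1916)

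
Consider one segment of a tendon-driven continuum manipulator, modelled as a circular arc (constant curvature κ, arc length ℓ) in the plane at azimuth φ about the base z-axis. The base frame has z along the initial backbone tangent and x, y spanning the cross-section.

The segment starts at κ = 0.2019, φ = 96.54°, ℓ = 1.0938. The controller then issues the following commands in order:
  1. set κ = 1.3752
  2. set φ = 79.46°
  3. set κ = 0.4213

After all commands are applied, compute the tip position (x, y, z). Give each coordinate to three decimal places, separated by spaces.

0.045 0.243 1.055

initial: κ=0.2019, φ=96.54°, ℓ=1.0938
cmd 1: set κ=1.3752 → (κ,φ,ℓ)=(1.3752,96.54°,1.0938) → tip=(-0.0773,0.6744,0.7256)
cmd 2: set φ=79.46° → (κ,φ,ℓ)=(1.3752,79.46°,1.0938) → tip=(0.1242,0.6673,0.7256)
cmd 3: set κ=0.4213 → (κ,φ,ℓ)=(0.4213,79.46°,1.0938) → tip=(0.0453,0.2434,1.0555)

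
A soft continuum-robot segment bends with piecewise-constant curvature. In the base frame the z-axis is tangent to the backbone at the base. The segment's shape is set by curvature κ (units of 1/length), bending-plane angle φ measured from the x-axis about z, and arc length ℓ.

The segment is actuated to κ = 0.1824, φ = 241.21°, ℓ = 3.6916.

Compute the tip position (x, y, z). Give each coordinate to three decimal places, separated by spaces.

-0.576 -1.049 3.419

θ = κ·ℓ = 0.1824 × 3.6916 = 0.67335 rad
ρ = (1 − cos θ)/κ = (1 − 0.78174)/0.1824 = 1.19661
z = sin θ / κ = 0.62361/0.1824 = 3.41890
x = ρ cos φ = 1.19661 × cos(241.21°) = -0.57629
y = ρ sin φ = 1.19661 × sin(241.21°) = -1.04870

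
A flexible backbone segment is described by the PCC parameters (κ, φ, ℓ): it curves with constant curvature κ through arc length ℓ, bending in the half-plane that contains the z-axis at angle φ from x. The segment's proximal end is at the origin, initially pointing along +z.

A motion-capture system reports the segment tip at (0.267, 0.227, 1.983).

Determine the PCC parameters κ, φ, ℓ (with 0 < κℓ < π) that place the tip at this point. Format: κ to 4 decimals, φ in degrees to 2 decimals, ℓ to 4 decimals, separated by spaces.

ρ = √(x²+y²) = √(0.267² + 0.227²) = 0.35045
φ = atan2(y, x) mod 360° = atan2(0.227, 0.267) = 40.3708°
|p|² = ρ² + z² = 0.35045² + 1.983² = 4.05511
κ = 2ρ / |p|² = 2×0.35045 / 4.05511 = 0.17285
θ = 2·atan2(ρ, z) = 2·atan2(0.35045, 1.983) = 0.34985 rad
ℓ = θ/κ = 0.34985/0.17285 = 2.02404

0.1728 40.37 2.0240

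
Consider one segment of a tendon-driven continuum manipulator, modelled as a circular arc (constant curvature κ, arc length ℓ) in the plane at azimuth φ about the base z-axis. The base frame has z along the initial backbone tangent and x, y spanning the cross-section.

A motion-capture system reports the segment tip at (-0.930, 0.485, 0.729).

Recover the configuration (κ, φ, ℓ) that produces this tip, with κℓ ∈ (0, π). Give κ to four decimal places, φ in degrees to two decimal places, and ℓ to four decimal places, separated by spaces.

ρ = √(x²+y²) = √(-0.930² + 0.485²) = 1.04887
φ = atan2(y, x) mod 360° = atan2(0.485, -0.930) = 152.4577°
|p|² = ρ² + z² = 1.04887² + 0.729² = 1.63157
κ = 2ρ / |p|² = 2×1.04887 / 1.63157 = 1.28572
θ = 2·atan2(ρ, z) = 2·atan2(1.04887, 0.729) = 1.92682 rad
ℓ = θ/κ = 1.92682/1.28572 = 1.49863

1.2857 152.46 1.4986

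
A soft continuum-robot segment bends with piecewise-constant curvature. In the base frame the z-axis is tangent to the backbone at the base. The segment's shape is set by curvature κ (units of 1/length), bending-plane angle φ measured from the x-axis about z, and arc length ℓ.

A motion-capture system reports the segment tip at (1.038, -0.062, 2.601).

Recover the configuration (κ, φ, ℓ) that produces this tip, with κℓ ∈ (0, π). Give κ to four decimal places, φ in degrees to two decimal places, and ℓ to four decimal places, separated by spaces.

0.2650 356.58 2.8698

ρ = √(x²+y²) = √(1.038² + -0.062²) = 1.03985
φ = atan2(y, x) mod 360° = atan2(-0.062, 1.038) = 356.5818°
|p|² = ρ² + z² = 1.03985² + 2.601² = 7.84649
κ = 2ρ / |p|² = 2×1.03985 / 7.84649 = 0.26505
θ = 2·atan2(ρ, z) = 2·atan2(1.03985, 2.601) = 0.76065 rad
ℓ = θ/κ = 0.76065/0.26505 = 2.86985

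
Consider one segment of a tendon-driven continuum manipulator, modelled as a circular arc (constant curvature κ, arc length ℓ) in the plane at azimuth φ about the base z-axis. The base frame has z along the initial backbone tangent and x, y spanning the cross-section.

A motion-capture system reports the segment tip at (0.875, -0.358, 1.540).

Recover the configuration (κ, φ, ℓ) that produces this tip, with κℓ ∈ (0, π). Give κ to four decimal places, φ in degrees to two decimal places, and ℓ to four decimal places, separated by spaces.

ρ = √(x²+y²) = √(0.875² + -0.358²) = 0.94540
φ = atan2(y, x) mod 360° = atan2(-0.358, 0.875) = 337.7484°
|p|² = ρ² + z² = 0.94540² + 1.540² = 3.26539
κ = 2ρ / |p|² = 2×0.94540 / 3.26539 = 0.57905
θ = 2·atan2(ρ, z) = 2·atan2(0.94540, 1.540) = 1.10115 rad
ℓ = θ/κ = 1.10115/0.57905 = 1.90167

0.5790 337.75 1.9017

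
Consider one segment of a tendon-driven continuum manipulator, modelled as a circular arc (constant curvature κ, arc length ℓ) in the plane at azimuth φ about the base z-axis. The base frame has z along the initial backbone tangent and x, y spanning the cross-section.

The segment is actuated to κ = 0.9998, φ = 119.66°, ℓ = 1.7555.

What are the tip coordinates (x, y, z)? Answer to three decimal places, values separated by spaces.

-0.586 1.028 0.983

θ = κ·ℓ = 0.9998 × 1.7555 = 1.75515 rad
ρ = (1 − cos θ)/κ = (1 − -0.18331)/0.9998 = 1.18355
z = sin θ / κ = 0.98306/0.9998 = 0.98325
x = ρ cos φ = 1.18355 × cos(119.66°) = -0.58568
y = ρ sin φ = 1.18355 × sin(119.66°) = 1.02848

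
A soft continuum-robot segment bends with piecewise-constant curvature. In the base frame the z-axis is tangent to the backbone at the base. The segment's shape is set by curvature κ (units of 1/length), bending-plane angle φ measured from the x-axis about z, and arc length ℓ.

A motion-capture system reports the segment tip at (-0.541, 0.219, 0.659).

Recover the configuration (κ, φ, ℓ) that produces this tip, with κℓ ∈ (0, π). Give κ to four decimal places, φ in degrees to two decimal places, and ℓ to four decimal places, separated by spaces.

1.5063 157.96 0.9624

ρ = √(x²+y²) = √(-0.541² + 0.219²) = 0.58365
φ = atan2(y, x) mod 360° = atan2(0.219, -0.541) = 157.9616°
|p|² = ρ² + z² = 0.58365² + 0.659² = 0.77492
κ = 2ρ / |p|² = 2×0.58365 / 0.77492 = 1.50633
θ = 2·atan2(ρ, z) = 2·atan2(0.58365, 0.659) = 1.44966 rad
ℓ = θ/κ = 1.44966/1.50633 = 0.96238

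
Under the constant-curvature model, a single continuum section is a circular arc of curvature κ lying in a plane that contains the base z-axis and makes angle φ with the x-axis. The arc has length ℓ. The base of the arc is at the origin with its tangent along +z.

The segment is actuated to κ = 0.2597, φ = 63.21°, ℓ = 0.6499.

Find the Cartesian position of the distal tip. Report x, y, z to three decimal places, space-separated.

θ = κ·ℓ = 0.2597 × 0.6499 = 0.16878 rad
ρ = (1 − cos θ)/κ = (1 − 0.98579)/0.2597 = 0.05471
z = sin θ / κ = 0.16798/0.2597 = 0.64682
x = ρ cos φ = 0.05471 × cos(63.21°) = 0.02466
y = ρ sin φ = 0.05471 × sin(63.21°) = 0.04884

0.025 0.049 0.647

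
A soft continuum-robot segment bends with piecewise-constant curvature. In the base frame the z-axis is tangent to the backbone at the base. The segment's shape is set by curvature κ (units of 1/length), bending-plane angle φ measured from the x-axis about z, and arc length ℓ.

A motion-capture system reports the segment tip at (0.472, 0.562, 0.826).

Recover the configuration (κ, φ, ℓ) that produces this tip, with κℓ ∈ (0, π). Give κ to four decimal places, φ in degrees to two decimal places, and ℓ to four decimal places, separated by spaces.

1.2022 49.97 1.2085

ρ = √(x²+y²) = √(0.472² + 0.562²) = 0.73391
φ = atan2(y, x) mod 360° = atan2(0.562, 0.472) = 49.9745°
|p|² = ρ² + z² = 0.73391² + 0.826² = 1.22090
κ = 2ρ / |p|² = 2×0.73391 / 1.22090 = 1.20224
θ = 2·atan2(ρ, z) = 2·atan2(0.73391, 0.826) = 1.45287 rad
ℓ = θ/κ = 1.45287/1.20224 = 1.20846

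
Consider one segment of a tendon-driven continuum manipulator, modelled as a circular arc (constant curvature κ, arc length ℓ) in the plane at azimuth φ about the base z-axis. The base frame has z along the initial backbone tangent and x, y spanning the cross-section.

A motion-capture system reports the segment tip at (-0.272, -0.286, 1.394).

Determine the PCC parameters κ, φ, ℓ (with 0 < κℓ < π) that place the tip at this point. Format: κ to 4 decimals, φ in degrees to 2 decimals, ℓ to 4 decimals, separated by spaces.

ρ = √(x²+y²) = √(-0.272² + -0.286²) = 0.39469
φ = atan2(y, x) mod 360° = atan2(-0.286, -0.272) = 226.4372°
|p|² = ρ² + z² = 0.39469² + 1.394² = 2.09902
κ = 2ρ / |p|² = 2×0.39469 / 2.09902 = 0.37607
θ = 2·atan2(ρ, z) = 2·atan2(0.39469, 1.394) = 0.55183 rad
ℓ = θ/κ = 0.55183/0.37607 = 1.46735

0.3761 226.44 1.4673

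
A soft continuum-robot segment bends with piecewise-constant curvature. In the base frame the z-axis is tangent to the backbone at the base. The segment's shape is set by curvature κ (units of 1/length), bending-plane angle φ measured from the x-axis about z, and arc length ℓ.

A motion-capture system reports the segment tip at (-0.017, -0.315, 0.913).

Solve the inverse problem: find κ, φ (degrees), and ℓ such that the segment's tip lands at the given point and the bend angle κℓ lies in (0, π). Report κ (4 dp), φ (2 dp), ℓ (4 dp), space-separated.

ρ = √(x²+y²) = √(-0.017² + -0.315²) = 0.31546
φ = atan2(y, x) mod 360° = atan2(-0.315, -0.017) = 266.9108°
|p|² = ρ² + z² = 0.31546² + 0.913² = 0.93308
κ = 2ρ / |p|² = 2×0.31546 / 0.93308 = 0.67616
θ = 2·atan2(ρ, z) = 2·atan2(0.31546, 0.913) = 0.66535 rad
ℓ = θ/κ = 0.66535/0.67616 = 0.98401

0.6762 266.91 0.9840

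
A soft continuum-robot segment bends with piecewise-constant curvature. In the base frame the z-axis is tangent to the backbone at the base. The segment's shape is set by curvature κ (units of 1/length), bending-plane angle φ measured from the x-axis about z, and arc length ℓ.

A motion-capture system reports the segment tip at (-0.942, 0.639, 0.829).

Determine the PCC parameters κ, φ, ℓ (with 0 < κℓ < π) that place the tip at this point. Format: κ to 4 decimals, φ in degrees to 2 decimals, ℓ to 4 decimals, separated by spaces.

ρ = √(x²+y²) = √(-0.942² + 0.639²) = 1.13828
φ = atan2(y, x) mod 360° = atan2(0.639, -0.942) = 145.8492°
|p|² = ρ² + z² = 1.13828² + 0.829² = 1.98293
κ = 2ρ / |p|² = 2×1.13828 / 1.98293 = 1.14808
θ = 2·atan2(ρ, z) = 2·atan2(1.13828, 0.829) = 1.88267 rad
ℓ = θ/κ = 1.88267/1.14808 = 1.63984

1.1481 145.85 1.6398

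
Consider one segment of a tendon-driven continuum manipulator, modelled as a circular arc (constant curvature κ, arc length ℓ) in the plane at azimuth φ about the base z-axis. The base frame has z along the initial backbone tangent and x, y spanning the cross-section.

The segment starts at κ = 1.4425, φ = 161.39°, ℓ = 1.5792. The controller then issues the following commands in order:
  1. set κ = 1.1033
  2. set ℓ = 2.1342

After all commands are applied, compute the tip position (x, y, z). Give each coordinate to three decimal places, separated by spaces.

-1.465 0.493 0.642

initial: κ=1.4425, φ=161.39°, ℓ=1.5792
cmd 1: set κ=1.1033 → (κ,φ,ℓ)=(1.1033,161.39°,1.5792) → tip=(-1.0056,0.3386,0.8931)
cmd 2: set ℓ=2.1342 → (κ,φ,ℓ)=(1.1033,161.39°,2.1342) → tip=(-1.4654,0.4935,0.6419)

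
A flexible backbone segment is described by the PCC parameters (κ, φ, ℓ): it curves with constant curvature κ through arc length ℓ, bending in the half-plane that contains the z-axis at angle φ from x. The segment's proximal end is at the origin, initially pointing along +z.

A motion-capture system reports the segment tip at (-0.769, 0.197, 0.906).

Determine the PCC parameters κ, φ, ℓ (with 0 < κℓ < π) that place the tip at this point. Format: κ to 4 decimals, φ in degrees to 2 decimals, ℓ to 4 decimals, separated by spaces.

ρ = √(x²+y²) = √(-0.769² + 0.197²) = 0.79383
φ = atan2(y, x) mod 360° = atan2(0.197, -0.769) = 165.6312°
|p|² = ρ² + z² = 0.79383² + 0.906² = 1.45101
κ = 2ρ / |p|² = 2×0.79383 / 1.45101 = 1.09418
θ = 2·atan2(ρ, z) = 2·atan2(0.79383, 0.906) = 1.43901 rad
ℓ = θ/κ = 1.43901/1.09418 = 1.31515

1.0942 165.63 1.3151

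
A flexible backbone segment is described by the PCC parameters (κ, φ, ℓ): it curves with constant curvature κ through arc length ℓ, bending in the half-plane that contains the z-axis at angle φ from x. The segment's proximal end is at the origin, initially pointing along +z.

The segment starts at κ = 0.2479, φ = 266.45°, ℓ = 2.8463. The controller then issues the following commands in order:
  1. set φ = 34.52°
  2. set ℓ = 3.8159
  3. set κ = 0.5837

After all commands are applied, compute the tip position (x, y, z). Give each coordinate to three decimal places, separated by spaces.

initial: κ=0.2479, φ=266.45°, ℓ=2.8463
cmd 1: set φ=34.52° → (κ,φ,ℓ)=(0.2479,34.52°,2.8463) → tip=(0.7936,0.5458,2.6159)
cmd 2: set ℓ=3.8159 → (κ,φ,ℓ)=(0.2479,34.52°,3.8159) → tip=(1.3794,0.9488,3.2717)
cmd 3: set κ=0.5837 → (κ,φ,ℓ)=(0.5837,34.52°,3.8159) → tip=(2.2732,1.5635,1.3570)

2.273 1.563 1.357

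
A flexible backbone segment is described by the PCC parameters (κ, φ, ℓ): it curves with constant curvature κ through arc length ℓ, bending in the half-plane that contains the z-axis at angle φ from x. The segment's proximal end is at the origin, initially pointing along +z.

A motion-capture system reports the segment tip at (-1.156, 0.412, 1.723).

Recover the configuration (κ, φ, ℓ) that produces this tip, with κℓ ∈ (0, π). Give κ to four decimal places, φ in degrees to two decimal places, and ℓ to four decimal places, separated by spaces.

0.5485 160.38 2.2567

ρ = √(x²+y²) = √(-1.156² + 0.412²) = 1.22722
φ = atan2(y, x) mod 360° = atan2(0.412, -1.156) = 160.3839°
|p|² = ρ² + z² = 1.22722² + 1.723² = 4.47481
κ = 2ρ / |p|² = 2×1.22722 / 4.47481 = 0.54850
θ = 2·atan2(ρ, z) = 2·atan2(1.22722, 1.723) = 1.23781 rad
ℓ = θ/κ = 1.23781/0.54850 = 2.25671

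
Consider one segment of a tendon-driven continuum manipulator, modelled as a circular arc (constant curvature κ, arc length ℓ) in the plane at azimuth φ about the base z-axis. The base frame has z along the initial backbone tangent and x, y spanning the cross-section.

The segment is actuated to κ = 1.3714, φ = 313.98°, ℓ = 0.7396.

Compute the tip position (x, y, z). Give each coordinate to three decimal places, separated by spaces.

θ = κ·ℓ = 1.3714 × 0.7396 = 1.01429 rad
ρ = (1 − cos θ)/κ = (1 − 0.52823)/1.3714 = 0.34401
z = sin θ / κ = 0.84910/1.3714 = 0.61915
x = ρ cos φ = 0.34401 × cos(313.98°) = 0.23888
y = ρ sin φ = 0.34401 × sin(313.98°) = -0.24754

0.239 -0.248 0.619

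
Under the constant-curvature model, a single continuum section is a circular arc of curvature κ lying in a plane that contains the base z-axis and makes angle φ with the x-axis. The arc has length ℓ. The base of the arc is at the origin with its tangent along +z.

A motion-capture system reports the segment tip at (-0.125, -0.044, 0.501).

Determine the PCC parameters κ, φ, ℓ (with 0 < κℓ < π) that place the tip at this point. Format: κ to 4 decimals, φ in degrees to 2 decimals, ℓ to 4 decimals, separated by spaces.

ρ = √(x²+y²) = √(-0.125² + -0.044²) = 0.13252
φ = atan2(y, x) mod 360° = atan2(-0.044, -0.125) = 199.3921°
|p|² = ρ² + z² = 0.13252² + 0.501² = 0.26856
κ = 2ρ / |p|² = 2×0.13252 / 0.26856 = 0.98687
θ = 2·atan2(ρ, z) = 2·atan2(0.13252, 0.501) = 0.51717 rad
ℓ = θ/κ = 0.51717/0.98687 = 0.52405

0.9869 199.39 0.5241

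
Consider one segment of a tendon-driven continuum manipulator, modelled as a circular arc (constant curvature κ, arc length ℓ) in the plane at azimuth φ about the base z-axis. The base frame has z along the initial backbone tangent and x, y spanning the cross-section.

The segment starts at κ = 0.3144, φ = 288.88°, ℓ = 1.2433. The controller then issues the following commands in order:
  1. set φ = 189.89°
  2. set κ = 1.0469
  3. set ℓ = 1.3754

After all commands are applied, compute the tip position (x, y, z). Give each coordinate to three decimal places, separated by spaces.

initial: κ=0.3144, φ=288.88°, ℓ=1.2433
cmd 1: set φ=189.89° → (κ,φ,ℓ)=(0.3144,189.89°,1.2433) → tip=(-0.2364,-0.0412,1.2119)
cmd 2: set κ=1.0469 → (κ,φ,ℓ)=(1.0469,189.89°,1.2433) → tip=(-0.6907,-0.1204,0.9208)
cmd 3: set ℓ=1.3754 → (κ,φ,ℓ)=(1.0469,189.89°,1.3754) → tip=(-0.8182,-0.1426,0.9470)

-0.818 -0.143 0.947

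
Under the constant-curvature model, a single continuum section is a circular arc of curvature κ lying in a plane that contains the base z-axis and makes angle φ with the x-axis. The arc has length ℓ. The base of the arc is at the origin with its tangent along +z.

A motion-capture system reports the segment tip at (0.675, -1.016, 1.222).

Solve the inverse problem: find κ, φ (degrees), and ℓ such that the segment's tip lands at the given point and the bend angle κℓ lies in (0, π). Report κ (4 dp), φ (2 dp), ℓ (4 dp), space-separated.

0.8183 303.60 1.9173

ρ = √(x²+y²) = √(0.675² + -1.016²) = 1.21979
φ = atan2(y, x) mod 360° = atan2(-1.016, 0.675) = 303.5989°
|p|² = ρ² + z² = 1.21979² + 1.222² = 2.98116
κ = 2ρ / |p|² = 2×1.21979 / 2.98116 = 0.81833
θ = 2·atan2(ρ, z) = 2·atan2(1.21979, 1.222) = 1.56898 rad
ℓ = θ/κ = 1.56898/0.81833 = 1.91730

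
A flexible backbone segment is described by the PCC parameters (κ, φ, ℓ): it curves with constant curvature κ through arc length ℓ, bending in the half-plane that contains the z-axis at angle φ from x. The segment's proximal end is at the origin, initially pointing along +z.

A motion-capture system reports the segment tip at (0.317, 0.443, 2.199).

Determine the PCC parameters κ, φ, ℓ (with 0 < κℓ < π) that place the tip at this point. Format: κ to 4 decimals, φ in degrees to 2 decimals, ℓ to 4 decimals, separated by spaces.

0.2123 54.41 2.2879

ρ = √(x²+y²) = √(0.317² + 0.443²) = 0.54474
φ = atan2(y, x) mod 360° = atan2(0.443, 0.317) = 54.4134°
|p|² = ρ² + z² = 0.54474² + 2.199² = 5.13234
κ = 2ρ / |p|² = 2×0.54474 / 5.13234 = 0.21228
θ = 2·atan2(ρ, z) = 2·atan2(0.54474, 2.199) = 0.48566 rad
ℓ = θ/κ = 0.48566/0.21228 = 2.28789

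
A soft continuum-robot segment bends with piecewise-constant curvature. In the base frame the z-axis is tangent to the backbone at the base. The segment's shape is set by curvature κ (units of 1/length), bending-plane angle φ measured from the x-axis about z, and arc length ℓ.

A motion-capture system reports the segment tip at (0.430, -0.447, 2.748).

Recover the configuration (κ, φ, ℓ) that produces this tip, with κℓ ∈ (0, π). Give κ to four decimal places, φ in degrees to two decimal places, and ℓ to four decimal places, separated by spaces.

0.1563 313.89 2.8404

ρ = √(x²+y²) = √(0.430² + -0.447²) = 0.62025
φ = atan2(y, x) mod 360° = atan2(-0.447, 0.430) = 313.8895°
|p|² = ρ² + z² = 0.62025² + 2.748² = 7.93621
κ = 2ρ / |p|² = 2×0.62025 / 7.93621 = 0.15631
θ = 2·atan2(ρ, z) = 2·atan2(0.62025, 2.748) = 0.44398 rad
ℓ = θ/κ = 0.44398/0.15631 = 2.84040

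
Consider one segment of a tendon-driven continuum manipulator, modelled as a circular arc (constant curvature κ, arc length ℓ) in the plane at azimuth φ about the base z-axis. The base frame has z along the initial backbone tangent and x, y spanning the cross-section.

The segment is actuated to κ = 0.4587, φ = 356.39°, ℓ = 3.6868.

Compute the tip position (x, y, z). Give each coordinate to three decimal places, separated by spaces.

2.437 -0.154 2.164

θ = κ·ℓ = 0.4587 × 3.6868 = 1.69114 rad
ρ = (1 − cos θ)/κ = (1 − -0.12005)/0.4587 = 2.44179
z = sin θ / κ = 0.99277/0.4587 = 2.16431
x = ρ cos φ = 2.44179 × cos(356.39°) = 2.43694
y = ρ sin φ = 2.44179 × sin(356.39°) = -0.15375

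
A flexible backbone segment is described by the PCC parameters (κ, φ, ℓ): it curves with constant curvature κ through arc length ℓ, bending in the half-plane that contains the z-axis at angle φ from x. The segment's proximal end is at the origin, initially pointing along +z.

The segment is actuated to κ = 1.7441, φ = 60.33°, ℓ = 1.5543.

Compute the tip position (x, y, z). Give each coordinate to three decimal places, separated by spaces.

0.542 0.951 0.239

θ = κ·ℓ = 1.7441 × 1.5543 = 2.71085 rad
ρ = (1 − cos θ)/κ = (1 − -0.90866)/1.7441 = 1.09435
z = sin θ / κ = 0.41754/1.7441 = 0.23940
x = ρ cos φ = 1.09435 × cos(60.33°) = 0.54171
y = ρ sin φ = 1.09435 × sin(60.33°) = 0.95087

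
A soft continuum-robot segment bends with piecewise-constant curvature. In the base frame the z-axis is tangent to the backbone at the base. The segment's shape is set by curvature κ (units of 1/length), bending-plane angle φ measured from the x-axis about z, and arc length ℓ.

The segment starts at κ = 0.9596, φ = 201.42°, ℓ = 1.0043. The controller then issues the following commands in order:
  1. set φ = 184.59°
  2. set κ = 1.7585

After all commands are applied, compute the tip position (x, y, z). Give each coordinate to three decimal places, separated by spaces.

initial: κ=0.9596, φ=201.42°, ℓ=1.0043
cmd 1: set φ=184.59° → (κ,φ,ℓ)=(0.9596,184.59°,1.0043) → tip=(-0.4462,-0.0358,0.8559)
cmd 2: set κ=1.7585 → (κ,φ,ℓ)=(1.7585,184.59°,1.0043) → tip=(-0.6768,-0.0543,0.5579)

-0.677 -0.054 0.558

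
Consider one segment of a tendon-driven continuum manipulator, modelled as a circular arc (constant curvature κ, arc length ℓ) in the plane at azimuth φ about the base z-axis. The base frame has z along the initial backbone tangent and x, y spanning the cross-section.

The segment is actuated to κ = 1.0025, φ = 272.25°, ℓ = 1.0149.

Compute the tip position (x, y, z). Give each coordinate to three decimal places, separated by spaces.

θ = κ·ℓ = 1.0025 × 1.0149 = 1.01744 rad
ρ = (1 − cos θ)/κ = (1 − 0.52555)/1.0025 = 0.47327
z = sin θ / κ = 0.85076/1.0025 = 0.84864
x = ρ cos φ = 0.47327 × cos(272.25°) = 0.01858
y = ρ sin φ = 0.47327 × sin(272.25°) = -0.47290

0.019 -0.473 0.849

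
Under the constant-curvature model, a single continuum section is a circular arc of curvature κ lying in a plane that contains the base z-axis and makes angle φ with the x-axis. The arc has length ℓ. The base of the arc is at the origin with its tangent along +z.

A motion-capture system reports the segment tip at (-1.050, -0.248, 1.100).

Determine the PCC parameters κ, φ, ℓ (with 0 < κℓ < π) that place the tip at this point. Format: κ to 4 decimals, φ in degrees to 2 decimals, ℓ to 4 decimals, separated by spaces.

ρ = √(x²+y²) = √(-1.050² + -0.248²) = 1.07889
φ = atan2(y, x) mod 360° = atan2(-0.248, -1.050) = 193.2892°
|p|² = ρ² + z² = 1.07889² + 1.100² = 2.37400
κ = 2ρ / |p|² = 2×1.07889 / 2.37400 = 0.90892
θ = 2·atan2(ρ, z) = 2·atan2(1.07889, 1.100) = 1.55142 rad
ℓ = θ/κ = 1.55142/0.90892 = 1.70688

0.9089 193.29 1.7069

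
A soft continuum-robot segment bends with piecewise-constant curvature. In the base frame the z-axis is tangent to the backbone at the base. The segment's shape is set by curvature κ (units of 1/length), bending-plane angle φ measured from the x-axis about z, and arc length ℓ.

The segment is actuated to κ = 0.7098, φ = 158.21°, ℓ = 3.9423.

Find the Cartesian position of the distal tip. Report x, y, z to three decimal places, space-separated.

θ = κ·ℓ = 0.7098 × 3.9423 = 2.79824 rad
ρ = (1 − cos θ)/κ = (1 − -0.94163)/0.7098 = 2.73546
z = sin θ / κ = 0.33664/0.7098 = 0.47428
x = ρ cos φ = 2.73546 × cos(158.21°) = -2.54002
y = ρ sin φ = 2.73546 × sin(158.21°) = 1.01542

-2.540 1.015 0.474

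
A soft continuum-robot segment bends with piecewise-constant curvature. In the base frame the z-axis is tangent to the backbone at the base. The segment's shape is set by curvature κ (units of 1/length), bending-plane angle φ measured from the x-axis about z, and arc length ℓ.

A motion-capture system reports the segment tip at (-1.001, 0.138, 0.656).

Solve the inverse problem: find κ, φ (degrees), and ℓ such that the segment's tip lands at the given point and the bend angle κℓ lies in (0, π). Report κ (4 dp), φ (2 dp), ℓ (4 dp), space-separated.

ρ = √(x²+y²) = √(-1.001² + 0.138²) = 1.01047
φ = atan2(y, x) mod 360° = atan2(0.138, -1.001) = 172.1506°
|p|² = ρ² + z² = 1.01047² + 0.656² = 1.45138
κ = 2ρ / |p|² = 2×1.01047 / 1.45138 = 1.39242
θ = 2·atan2(ρ, z) = 2·atan2(1.01047, 0.656) = 1.98996 rad
ℓ = θ/κ = 1.98996/1.39242 = 1.42914

1.3924 172.15 1.4291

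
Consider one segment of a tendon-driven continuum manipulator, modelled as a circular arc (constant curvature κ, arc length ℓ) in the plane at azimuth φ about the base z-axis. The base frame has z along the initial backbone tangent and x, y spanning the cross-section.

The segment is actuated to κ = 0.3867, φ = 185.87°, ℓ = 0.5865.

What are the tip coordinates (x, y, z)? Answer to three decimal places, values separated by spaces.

θ = κ·ℓ = 0.3867 × 0.5865 = 0.22680 rad
ρ = (1 − cos θ)/κ = (1 − 0.97439)/0.3867 = 0.06622
z = sin θ / κ = 0.22486/0.3867 = 0.58148
x = ρ cos φ = 0.06622 × cos(185.87°) = -0.06588
y = ρ sin φ = 0.06622 × sin(185.87°) = -0.00677

-0.066 -0.007 0.581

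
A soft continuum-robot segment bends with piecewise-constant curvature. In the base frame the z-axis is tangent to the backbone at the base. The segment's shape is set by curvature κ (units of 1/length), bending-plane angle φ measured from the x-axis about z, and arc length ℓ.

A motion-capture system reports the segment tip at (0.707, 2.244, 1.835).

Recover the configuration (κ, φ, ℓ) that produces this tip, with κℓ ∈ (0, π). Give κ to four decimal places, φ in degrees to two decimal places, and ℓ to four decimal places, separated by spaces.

ρ = √(x²+y²) = √(0.707² + 2.244²) = 2.35274
φ = atan2(y, x) mod 360° = atan2(2.244, 0.707) = 72.5123°
|p|² = ρ² + z² = 2.35274² + 1.835² = 8.90261
κ = 2ρ / |p|² = 2×2.35274 / 8.90261 = 0.52855
θ = 2·atan2(ρ, z) = 2·atan2(2.35274, 1.835) = 1.81681 rad
ℓ = θ/κ = 1.81681/0.52855 = 3.43735

0.5286 72.51 3.4373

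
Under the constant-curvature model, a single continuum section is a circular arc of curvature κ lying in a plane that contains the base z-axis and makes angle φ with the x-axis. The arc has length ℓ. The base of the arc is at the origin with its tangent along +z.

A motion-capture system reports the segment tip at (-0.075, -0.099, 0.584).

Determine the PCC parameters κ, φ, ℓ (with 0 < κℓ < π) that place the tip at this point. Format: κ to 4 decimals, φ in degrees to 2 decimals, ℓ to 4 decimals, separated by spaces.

0.6968 232.85 0.6015

ρ = √(x²+y²) = √(-0.075² + -0.099²) = 0.12420
φ = atan2(y, x) mod 360° = atan2(-0.099, -0.075) = 232.8533°
|p|² = ρ² + z² = 0.12420² + 0.584² = 0.35648
κ = 2ρ / |p|² = 2×0.12420 / 0.35648 = 0.69682
θ = 2·atan2(ρ, z) = 2·atan2(0.12420, 0.584) = 0.41910 rad
ℓ = θ/κ = 0.41910/0.69682 = 0.60145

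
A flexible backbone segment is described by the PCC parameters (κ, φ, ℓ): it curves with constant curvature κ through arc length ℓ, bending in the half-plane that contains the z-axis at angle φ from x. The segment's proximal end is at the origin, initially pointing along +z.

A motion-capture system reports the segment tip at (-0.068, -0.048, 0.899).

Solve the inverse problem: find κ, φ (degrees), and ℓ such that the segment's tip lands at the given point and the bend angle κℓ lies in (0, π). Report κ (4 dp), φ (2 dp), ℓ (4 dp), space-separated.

ρ = √(x²+y²) = √(-0.068² + -0.048²) = 0.08323
φ = atan2(y, x) mod 360° = atan2(-0.048, -0.068) = 215.2176°
|p|² = ρ² + z² = 0.08323² + 0.899² = 0.81513
κ = 2ρ / |p|² = 2×0.08323 / 0.81513 = 0.20422
θ = 2·atan2(ρ, z) = 2·atan2(0.08323, 0.899) = 0.18465 rad
ℓ = θ/κ = 0.18465/0.20422 = 0.90413

0.2042 215.22 0.9041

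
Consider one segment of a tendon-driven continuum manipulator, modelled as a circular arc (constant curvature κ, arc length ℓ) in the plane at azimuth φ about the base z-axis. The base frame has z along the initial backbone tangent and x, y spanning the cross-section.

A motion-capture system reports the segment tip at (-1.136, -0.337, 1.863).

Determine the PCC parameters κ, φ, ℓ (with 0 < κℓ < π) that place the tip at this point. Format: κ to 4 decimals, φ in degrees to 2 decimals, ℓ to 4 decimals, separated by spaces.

0.4861 196.52 2.3306

ρ = √(x²+y²) = √(-1.136² + -0.337²) = 1.18493
φ = atan2(y, x) mod 360° = atan2(-0.337, -1.136) = 196.5232°
|p|² = ρ² + z² = 1.18493² + 1.863² = 4.87483
κ = 2ρ / |p|² = 2×1.18493 / 4.87483 = 0.48614
θ = 2·atan2(ρ, z) = 2·atan2(1.18493, 1.863) = 1.13299 rad
ℓ = θ/κ = 1.13299/0.48614 = 2.33057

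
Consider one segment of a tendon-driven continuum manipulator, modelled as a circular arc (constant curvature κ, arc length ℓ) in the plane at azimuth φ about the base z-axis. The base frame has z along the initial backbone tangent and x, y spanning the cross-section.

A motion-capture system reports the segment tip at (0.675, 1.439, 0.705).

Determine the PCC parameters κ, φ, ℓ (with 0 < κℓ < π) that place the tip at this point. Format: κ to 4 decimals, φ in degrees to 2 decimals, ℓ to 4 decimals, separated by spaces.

1.0514 64.87 2.1938

ρ = √(x²+y²) = √(0.675² + 1.439²) = 1.58945
φ = atan2(y, x) mod 360° = atan2(1.439, 0.675) = 64.8699°
|p|² = ρ² + z² = 1.58945² + 0.705² = 3.02337
κ = 2ρ / |p|² = 2×1.58945 / 3.02337 = 1.05144
θ = 2·atan2(ρ, z) = 2·atan2(1.58945, 0.705) = 2.30664 rad
ℓ = θ/κ = 2.30664/1.05144 = 2.19379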